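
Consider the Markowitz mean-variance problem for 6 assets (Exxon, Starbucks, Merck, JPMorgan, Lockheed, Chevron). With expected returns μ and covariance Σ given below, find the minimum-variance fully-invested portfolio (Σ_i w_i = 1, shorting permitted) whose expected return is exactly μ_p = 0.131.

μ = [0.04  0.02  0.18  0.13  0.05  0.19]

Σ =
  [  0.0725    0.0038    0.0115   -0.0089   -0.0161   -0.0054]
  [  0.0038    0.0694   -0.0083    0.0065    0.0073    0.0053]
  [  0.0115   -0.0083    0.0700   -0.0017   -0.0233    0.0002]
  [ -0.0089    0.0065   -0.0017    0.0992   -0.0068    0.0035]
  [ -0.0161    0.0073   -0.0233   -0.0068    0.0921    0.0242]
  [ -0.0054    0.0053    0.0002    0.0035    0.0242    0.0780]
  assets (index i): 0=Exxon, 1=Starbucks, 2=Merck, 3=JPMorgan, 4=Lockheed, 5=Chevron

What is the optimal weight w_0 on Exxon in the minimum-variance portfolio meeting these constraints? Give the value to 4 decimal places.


0.1100

p=Σ⁻¹μ = [0.6204  0.2056  2.8192  1.3876  0.8942  2.1180]
q=Σ⁻¹𝟙 = [15.7867  12.4050  18.8665  11.8652  16.3329  7.4223]
a=μᵀp=1.163883  b=𝟙ᵀp=8.044916  c=𝟙ᵀq=82.678775  D=ac−b²=31.507787
λ₁=(c·0.131−b)/D = (82.678775·0.131−8.044916)/31.507787 = 0.088423
λ₂=(a−b·0.131)/D = (1.163883−8.044916·0.131)/31.507787 = 0.003491
w* = 0.088423·p + 0.003491·q:
  w_0 = 0.088423·0.6204 + 0.003491·15.7867 = 0.1100  (Exxon)
  w_1 = 0.088423·0.2056 + 0.003491·12.4050 = 0.0615  (Starbucks)
  w_2 = 0.088423·2.8192 + 0.003491·18.8665 = 0.3151  (Merck)
  w_3 = 0.088423·1.3876 + 0.003491·11.8652 = 0.1641  (JPMorgan)
  w_4 = 0.088423·0.8942 + 0.003491·16.3329 = 0.1361  (Lockheed)
  w_5 = 0.088423·2.1180 + 0.003491·7.4223 = 0.2132  (Chevron)
Σw_i=1.0000  μᵀw=0.1310
σ²=wᵀΣw=λ₁·μ_p+λ₂ = 0.088423·0.131 + 0.003491 = 0.015075 ≈ 0.0151


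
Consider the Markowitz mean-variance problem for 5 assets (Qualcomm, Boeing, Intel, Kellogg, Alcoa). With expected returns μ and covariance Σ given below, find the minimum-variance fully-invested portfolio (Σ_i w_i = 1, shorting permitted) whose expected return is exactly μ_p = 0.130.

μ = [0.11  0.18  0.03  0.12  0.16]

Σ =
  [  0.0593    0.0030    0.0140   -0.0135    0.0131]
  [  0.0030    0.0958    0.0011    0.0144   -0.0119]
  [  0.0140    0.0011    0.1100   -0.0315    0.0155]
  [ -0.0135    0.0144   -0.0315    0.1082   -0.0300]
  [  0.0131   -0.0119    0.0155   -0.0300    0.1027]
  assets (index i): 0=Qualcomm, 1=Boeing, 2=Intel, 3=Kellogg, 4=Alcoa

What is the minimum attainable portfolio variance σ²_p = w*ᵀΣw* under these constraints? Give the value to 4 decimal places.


p=Σ⁻¹μ = [1.6463  1.8191  0.2486  1.7046  2.0191]
q=Σ⁻¹𝟙 = [15.0682  8.9155  10.0225  16.1994  12.0675]
a=μᵀp=1.043595  b=𝟙ᵀp=7.437691  c=𝟙ᵀq=62.273050  D=ac−b²=9.668596
λ₁=(c·0.130−b)/D = (62.273050·0.130−7.437691)/9.668596 = 0.068035
λ₂=(a−b·0.130)/D = (1.043595−7.437691·0.130)/9.668596 = 0.007932
w* = 0.068035·p + 0.007932·q:
  w_0 = 0.068035·1.6463 + 0.007932·15.0682 = 0.2315  (Qualcomm)
  w_1 = 0.068035·1.8191 + 0.007932·8.9155 = 0.1945  (Boeing)
  w_2 = 0.068035·0.2486 + 0.007932·10.0225 = 0.0964  (Intel)
  w_3 = 0.068035·1.7046 + 0.007932·16.1994 = 0.2445  (Kellogg)
  w_4 = 0.068035·2.0191 + 0.007932·12.0675 = 0.2331  (Alcoa)
Σw_i=1.0000  μᵀw=0.1300
σ²=wᵀΣw=λ₁·μ_p+λ₂ = 0.068035·0.130 + 0.007932 = 0.016777 ≈ 0.0168

0.0168


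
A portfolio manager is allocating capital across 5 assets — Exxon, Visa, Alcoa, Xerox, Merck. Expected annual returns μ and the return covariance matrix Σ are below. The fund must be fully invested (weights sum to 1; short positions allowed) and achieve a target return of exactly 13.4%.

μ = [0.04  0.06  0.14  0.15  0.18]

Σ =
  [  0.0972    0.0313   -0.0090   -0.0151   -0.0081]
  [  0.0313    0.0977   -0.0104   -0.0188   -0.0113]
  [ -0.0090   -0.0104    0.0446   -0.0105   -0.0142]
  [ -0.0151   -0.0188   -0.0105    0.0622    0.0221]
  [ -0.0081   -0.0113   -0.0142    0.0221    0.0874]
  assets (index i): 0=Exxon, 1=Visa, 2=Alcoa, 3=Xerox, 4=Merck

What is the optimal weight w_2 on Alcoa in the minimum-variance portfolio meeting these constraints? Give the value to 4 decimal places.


x=Σ⁻¹μ = [1.0423  1.7436  5.2868  3.2222  2.4257]
y=Σ⁻¹𝟙 = [13.8627  16.7633  39.9637  25.9919  14.8144]
a=μᵀx=1.806419  b=𝟙ᵀx=13.720601  c=𝟙ᵀy=111.396005  D=ac−b²=12.972997
λ₁=(c·0.134−b)/D = (111.396005·0.134−13.720601)/12.972997 = 0.092998
λ₂=(a−b·0.134)/D = (1.806419−13.720601·0.134)/12.972997 = -0.002478
w* = 0.092998·x + -0.002478·y:
  w_0 = 0.092998·1.0423 + -0.002478·13.8627 = 0.0626  (Exxon)
  w_1 = 0.092998·1.7436 + -0.002478·16.7633 = 0.1206  (Visa)
  w_2 = 0.092998·5.2868 + -0.002478·39.9637 = 0.3927  (Alcoa)
  w_3 = 0.092998·3.2222 + -0.002478·25.9919 = 0.2353  (Xerox)
  w_4 = 0.092998·2.4257 + -0.002478·14.8144 = 0.1889  (Merck)
Σw_i=1.0000  μᵀw=0.1340
σ²=wᵀΣw=λ₁·μ_p+λ₂ = 0.092998·0.134 + -0.002478 = 0.009984 ≈ 0.0100

0.3927


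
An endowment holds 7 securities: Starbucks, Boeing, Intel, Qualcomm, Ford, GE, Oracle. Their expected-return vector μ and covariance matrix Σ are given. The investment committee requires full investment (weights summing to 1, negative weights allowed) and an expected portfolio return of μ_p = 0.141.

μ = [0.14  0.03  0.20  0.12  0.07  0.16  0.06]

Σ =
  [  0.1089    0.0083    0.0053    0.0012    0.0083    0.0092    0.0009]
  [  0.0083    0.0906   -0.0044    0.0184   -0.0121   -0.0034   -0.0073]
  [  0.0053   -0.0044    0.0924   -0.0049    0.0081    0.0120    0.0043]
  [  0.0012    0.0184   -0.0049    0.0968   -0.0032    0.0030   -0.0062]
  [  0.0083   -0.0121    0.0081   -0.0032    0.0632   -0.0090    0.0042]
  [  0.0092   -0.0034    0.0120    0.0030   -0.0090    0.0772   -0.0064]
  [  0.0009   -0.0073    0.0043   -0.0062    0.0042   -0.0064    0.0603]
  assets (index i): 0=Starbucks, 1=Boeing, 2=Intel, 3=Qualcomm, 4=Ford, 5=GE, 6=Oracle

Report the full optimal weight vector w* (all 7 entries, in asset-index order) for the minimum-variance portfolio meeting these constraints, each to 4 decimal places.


p=Σ⁻¹μ = [0.9038  0.3806  1.8076  1.2995  1.0858  1.8725  1.1554]
q=Σ⁻¹𝟙 = [4.8648  13.5644  7.2372  9.4040  18.2317  15.1767  18.9450]
a=μᵀp=1.100328  b=𝟙ᵀp=8.505114  c=𝟙ᵀq=87.423807  D=ac−b²=23.857928
λ₁=(c·0.141−b)/D = (87.423807·0.141−8.505114)/23.857928 = 0.160183
λ₂=(a−b·0.141)/D = (1.100328−8.505114·0.141)/23.857928 = -0.004145
w* = 0.160183·p + -0.004145·q:
  w_0 = 0.160183·0.9038 + -0.004145·4.8648 = 0.1246  (Starbucks)
  w_1 = 0.160183·0.3806 + -0.004145·13.5644 = 0.0047  (Boeing)
  w_2 = 0.160183·1.8076 + -0.004145·7.2372 = 0.2595  (Intel)
  w_3 = 0.160183·1.2995 + -0.004145·9.4040 = 0.1692  (Qualcomm)
  w_4 = 0.160183·1.0858 + -0.004145·18.2317 = 0.0983  (Ford)
  w_5 = 0.160183·1.8725 + -0.004145·15.1767 = 0.2370  (GE)
  w_6 = 0.160183·1.1554 + -0.004145·18.9450 = 0.1066  (Oracle)
Σw_i=1.0000  μᵀw=0.1410
σ²=wᵀΣw=λ₁·μ_p+λ₂ = 0.160183·0.141 + -0.004145 = 0.018441 ≈ 0.0184

0.1246  0.0047  0.2595  0.1692  0.0983  0.2370  0.1066


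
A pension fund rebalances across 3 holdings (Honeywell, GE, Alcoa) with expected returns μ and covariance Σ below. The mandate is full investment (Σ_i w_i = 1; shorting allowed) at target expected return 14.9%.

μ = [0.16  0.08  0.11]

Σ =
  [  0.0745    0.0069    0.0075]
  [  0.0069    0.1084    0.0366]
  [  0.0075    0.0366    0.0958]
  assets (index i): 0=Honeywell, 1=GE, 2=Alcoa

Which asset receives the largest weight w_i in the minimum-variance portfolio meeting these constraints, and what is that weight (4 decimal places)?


Honeywell (0.7655)

x=Σ⁻¹μ = [2.0310  0.3154  0.8687]
y=Σ⁻¹𝟙 = [12.1413  6.0261  7.1856]
a=μᵀx=0.445750  b=𝟙ᵀx=3.215119  c=𝟙ᵀy=25.353062  D=ac−b²=0.964132
λ₁=(c·0.149−b)/D = (25.353062·0.149−3.215119)/0.964132 = 0.583413
λ₂=(a−b·0.149)/D = (0.445750−3.215119·0.149)/0.964132 = -0.034542
w* = 0.583413·x + -0.034542·y:
  w_0 = 0.583413·2.0310 + -0.034542·12.1413 = 0.7655  (Honeywell)
  w_1 = 0.583413·0.3154 + -0.034542·6.0261 = -0.0241  (GE)
  w_2 = 0.583413·0.8687 + -0.034542·7.1856 = 0.2586  (Alcoa)
Σw_i=1.0000  μᵀw=0.1490
σ²=wᵀΣw=λ₁·μ_p+λ₂ = 0.583413·0.149 + -0.034542 = 0.052387 ≈ 0.0524


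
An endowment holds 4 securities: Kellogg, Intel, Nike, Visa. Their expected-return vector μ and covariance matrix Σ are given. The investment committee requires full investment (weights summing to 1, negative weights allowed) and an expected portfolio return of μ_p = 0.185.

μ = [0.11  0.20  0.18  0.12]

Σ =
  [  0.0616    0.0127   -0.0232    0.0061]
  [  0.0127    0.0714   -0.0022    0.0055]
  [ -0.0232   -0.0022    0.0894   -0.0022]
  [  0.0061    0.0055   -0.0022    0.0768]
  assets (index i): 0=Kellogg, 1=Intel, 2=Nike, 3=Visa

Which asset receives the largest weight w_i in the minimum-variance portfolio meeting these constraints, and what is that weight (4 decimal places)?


x=Σ⁻¹μ = [2.1674  2.3980  2.6668  1.2950]
y=Σ⁻¹𝟙 = [19.3135  10.2203  16.7256  11.2340]
a=μᵀx=1.353441  b=𝟙ᵀx=8.527235  c=𝟙ᵀy=57.493408  D=ac−b²=5.100179
λ₁=(c·0.185−b)/D = (57.493408·0.185−8.527235)/5.100179 = 0.413524
λ₂=(a−b·0.185)/D = (1.353441−8.527235·0.185)/5.100179 = -0.043939
w* = 0.413524·x + -0.043939·y:
  w_0 = 0.413524·2.1674 + -0.043939·19.3135 = 0.0477  (Kellogg)
  w_1 = 0.413524·2.3980 + -0.043939·10.2203 = 0.5426  (Intel)
  w_2 = 0.413524·2.6668 + -0.043939·16.7256 = 0.3679  (Nike)
  w_3 = 0.413524·1.2950 + -0.043939·11.2340 = 0.0419  (Visa)
Σw_i=1.0000  μᵀw=0.1850
σ²=wᵀΣw=λ₁·μ_p+λ₂ = 0.413524·0.185 + -0.043939 = 0.032563 ≈ 0.0326

Intel (0.5426)


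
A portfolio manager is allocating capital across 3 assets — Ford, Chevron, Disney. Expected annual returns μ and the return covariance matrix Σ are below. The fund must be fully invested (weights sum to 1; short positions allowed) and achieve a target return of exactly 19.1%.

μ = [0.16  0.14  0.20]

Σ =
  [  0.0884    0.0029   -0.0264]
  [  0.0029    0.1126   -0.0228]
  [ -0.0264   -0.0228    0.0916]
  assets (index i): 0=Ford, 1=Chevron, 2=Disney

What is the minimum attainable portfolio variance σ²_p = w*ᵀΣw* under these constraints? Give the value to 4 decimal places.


u=Σ⁻¹μ = [2.7789  1.8703  3.4498]
v=Σ⁻¹𝟙 = [16.5014  12.2468  18.7212]
a=μᵀu=1.396431  b=𝟙ᵀu=8.099023  c=𝟙ᵀv=47.469438  D=ac−b²=0.693617
λ₁=(c·0.191−b)/D = (47.469438·0.191−8.099023)/0.693617 = 1.395062
λ₂=(a−b·0.191)/D = (1.396431−8.099023·0.191)/0.693617 = -0.216953
w* = 1.395062·u + -0.216953·v:
  w_0 = 1.395062·2.7789 + -0.216953·16.5014 = 0.2967  (Ford)
  w_1 = 1.395062·1.8703 + -0.216953·12.2468 = -0.0478  (Chevron)
  w_2 = 1.395062·3.4498 + -0.216953·18.7212 = 0.7511  (Disney)
Σw_i=1.0000  μᵀw=0.1910
σ²=wᵀΣw=λ₁·μ_p+λ₂ = 1.395062·0.191 + -0.216953 = 0.049504 ≈ 0.0495

0.0495


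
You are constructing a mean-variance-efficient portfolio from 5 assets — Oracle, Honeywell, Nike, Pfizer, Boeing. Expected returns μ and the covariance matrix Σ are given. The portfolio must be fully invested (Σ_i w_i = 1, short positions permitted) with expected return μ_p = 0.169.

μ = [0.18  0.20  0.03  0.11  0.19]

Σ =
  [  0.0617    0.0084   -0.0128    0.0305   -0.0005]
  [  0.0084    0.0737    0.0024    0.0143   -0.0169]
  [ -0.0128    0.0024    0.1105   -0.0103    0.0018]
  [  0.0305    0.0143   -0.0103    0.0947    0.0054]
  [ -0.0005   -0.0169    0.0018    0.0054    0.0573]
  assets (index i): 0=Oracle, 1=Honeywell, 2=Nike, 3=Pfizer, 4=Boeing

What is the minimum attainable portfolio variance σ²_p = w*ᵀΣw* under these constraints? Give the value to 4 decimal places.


p=Σ⁻¹μ = [2.7959  3.4821  0.4041  -0.4716  4.3990]
q=Σ⁻¹𝟙 = [14.7361  15.8668  10.3687  3.3124  21.6224]
a=μᵀp=1.995749  b=𝟙ᵀp=10.609558  c=𝟙ᵀq=65.906515  D=ac−b²=18.970148
λ₁=(c·0.169−b)/D = (65.906515·0.169−10.609558)/18.970148 = 0.027867
λ₂=(a−b·0.169)/D = (1.995749−10.609558·0.169)/18.970148 = 0.010687
w* = 0.027867·p + 0.010687·q:
  w_0 = 0.027867·2.7959 + 0.010687·14.7361 = 0.2354  (Oracle)
  w_1 = 0.027867·3.4821 + 0.010687·15.8668 = 0.2666  (Honeywell)
  w_2 = 0.027867·0.4041 + 0.010687·10.3687 = 0.1221  (Nike)
  w_3 = 0.027867·-0.4716 + 0.010687·3.3124 = 0.0223  (Pfizer)
  w_4 = 0.027867·4.3990 + 0.010687·21.6224 = 0.3537  (Boeing)
Σw_i=1.0000  μᵀw=0.1690
σ²=wᵀΣw=λ₁·μ_p+λ₂ = 0.027867·0.169 + 0.010687 = 0.015397 ≈ 0.0154

0.0154


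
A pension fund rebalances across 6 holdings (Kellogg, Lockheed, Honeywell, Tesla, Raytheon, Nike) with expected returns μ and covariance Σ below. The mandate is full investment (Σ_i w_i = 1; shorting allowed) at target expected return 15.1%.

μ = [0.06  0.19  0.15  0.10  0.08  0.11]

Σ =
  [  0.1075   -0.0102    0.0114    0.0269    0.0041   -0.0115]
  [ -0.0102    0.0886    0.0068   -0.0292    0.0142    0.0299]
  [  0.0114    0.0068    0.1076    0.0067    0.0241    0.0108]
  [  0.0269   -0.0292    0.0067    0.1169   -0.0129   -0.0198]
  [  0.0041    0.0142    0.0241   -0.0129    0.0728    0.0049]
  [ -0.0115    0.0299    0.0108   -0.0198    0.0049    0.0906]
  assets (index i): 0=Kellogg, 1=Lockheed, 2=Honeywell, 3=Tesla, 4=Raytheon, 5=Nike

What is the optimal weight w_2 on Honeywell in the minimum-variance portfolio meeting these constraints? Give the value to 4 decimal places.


g=Σ⁻¹μ = [0.3624  2.2787  0.9307  1.4639  0.5390  0.6879]
h=Σ⁻¹𝟙 = [7.5153  10.6636  3.4477  12.2835  11.5872  10.1191]
a=μᵀg=0.859479  b=𝟙ᵀg=6.262587  c=𝟙ᵀh=55.616454  D=ac−b²=8.581161
λ₁=(c·0.151−b)/D = (55.616454·0.151−6.262587)/8.581161 = 0.248859
λ₂=(a−b·0.151)/D = (0.859479−6.262587·0.151)/8.581161 = -0.010042
w* = 0.248859·g + -0.010042·h:
  w_0 = 0.248859·0.3624 + -0.010042·7.5153 = 0.0147  (Kellogg)
  w_1 = 0.248859·2.2787 + -0.010042·10.6636 = 0.4600  (Lockheed)
  w_2 = 0.248859·0.9307 + -0.010042·3.4477 = 0.1970  (Honeywell)
  w_3 = 0.248859·1.4639 + -0.010042·12.2835 = 0.2409  (Tesla)
  w_4 = 0.248859·0.5390 + -0.010042·11.5872 = 0.0178  (Raytheon)
  w_5 = 0.248859·0.6879 + -0.010042·10.1191 = 0.0696  (Nike)
Σw_i=1.0000  μᵀw=0.1510
σ²=wᵀΣw=λ₁·μ_p+λ₂ = 0.248859·0.151 + -0.010042 = 0.027536 ≈ 0.0275

0.1970


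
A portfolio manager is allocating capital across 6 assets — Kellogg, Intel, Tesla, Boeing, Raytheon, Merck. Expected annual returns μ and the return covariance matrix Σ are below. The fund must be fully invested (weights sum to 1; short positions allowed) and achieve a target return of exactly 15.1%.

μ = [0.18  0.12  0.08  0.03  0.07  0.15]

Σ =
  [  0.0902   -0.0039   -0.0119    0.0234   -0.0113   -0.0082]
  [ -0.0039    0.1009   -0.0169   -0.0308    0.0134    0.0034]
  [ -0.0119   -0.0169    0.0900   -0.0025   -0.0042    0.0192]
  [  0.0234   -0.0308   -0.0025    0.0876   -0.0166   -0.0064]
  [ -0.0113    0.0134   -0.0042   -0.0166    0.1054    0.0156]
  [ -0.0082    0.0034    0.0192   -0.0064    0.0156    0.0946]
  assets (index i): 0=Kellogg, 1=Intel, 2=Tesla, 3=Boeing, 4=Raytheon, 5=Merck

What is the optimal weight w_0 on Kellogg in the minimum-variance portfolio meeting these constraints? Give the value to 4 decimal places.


x=Σ⁻¹μ = [2.2955  1.5079  1.2184  0.5186  0.6397  1.4127]
y=Σ⁻¹𝟙 = [11.3562  16.4439  15.1339  17.1822  10.8483  7.2661]
a=μᵀx=0.963857  b=𝟙ᵀx=7.592859  c=𝟙ᵀy=78.230569  D=ac−b²=17.751576
λ₁=(c·0.151−b)/D = (78.230569·0.151−7.592859)/17.751576 = 0.237723
λ₂=(a−b·0.151)/D = (0.963857−7.592859·0.151)/17.751576 = -0.010290
w* = 0.237723·x + -0.010290·y:
  w_0 = 0.237723·2.2955 + -0.010290·11.3562 = 0.4288  (Kellogg)
  w_1 = 0.237723·1.5079 + -0.010290·16.4439 = 0.1892  (Intel)
  w_2 = 0.237723·1.2184 + -0.010290·15.1339 = 0.1339  (Tesla)
  w_3 = 0.237723·0.5186 + -0.010290·17.1822 = -0.0535  (Boeing)
  w_4 = 0.237723·0.6397 + -0.010290·10.8483 = 0.0404  (Raytheon)
  w_5 = 0.237723·1.4127 + -0.010290·7.2661 = 0.2611  (Merck)
Σw_i=1.0000  μᵀw=0.1510
σ²=wᵀΣw=λ₁·μ_p+λ₂ = 0.237723·0.151 + -0.010290 = 0.025606 ≈ 0.0256

0.4288


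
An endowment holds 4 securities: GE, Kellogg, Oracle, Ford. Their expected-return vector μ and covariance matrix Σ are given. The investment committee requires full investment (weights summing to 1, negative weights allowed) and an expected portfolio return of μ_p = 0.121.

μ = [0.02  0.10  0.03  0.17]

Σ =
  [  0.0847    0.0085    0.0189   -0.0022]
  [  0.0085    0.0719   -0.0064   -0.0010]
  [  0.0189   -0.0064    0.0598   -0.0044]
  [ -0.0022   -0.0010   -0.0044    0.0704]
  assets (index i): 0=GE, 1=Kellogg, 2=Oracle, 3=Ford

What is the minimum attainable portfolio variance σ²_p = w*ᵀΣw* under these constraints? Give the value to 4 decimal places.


0.0245

p=Σ⁻¹μ = [-0.0422  1.5069  0.8594  2.4886]
q=Σ⁻¹𝟙 = [6.8636  14.8551  17.2990  15.7112]
a=μᵀp=0.598687  b=𝟙ᵀp=4.812665  c=𝟙ᵀq=54.728953  D=ac−b²=9.603749
λ₁=(c·0.121−b)/D = (54.728953·0.121−4.812665)/9.603749 = 0.188420
λ₂=(a−b·0.121)/D = (0.598687−4.812665·0.121)/9.603749 = 0.001703
w* = 0.188420·p + 0.001703·q:
  w_0 = 0.188420·-0.0422 + 0.001703·6.8636 = 0.0037  (GE)
  w_1 = 0.188420·1.5069 + 0.001703·14.8551 = 0.3092  (Kellogg)
  w_2 = 0.188420·0.8594 + 0.001703·17.2990 = 0.1914  (Oracle)
  w_3 = 0.188420·2.4886 + 0.001703·15.7112 = 0.4957  (Ford)
Σw_i=1.0000  μᵀw=0.1210
σ²=wᵀΣw=λ₁·μ_p+λ₂ = 0.188420·0.121 + 0.001703 = 0.024502 ≈ 0.0245


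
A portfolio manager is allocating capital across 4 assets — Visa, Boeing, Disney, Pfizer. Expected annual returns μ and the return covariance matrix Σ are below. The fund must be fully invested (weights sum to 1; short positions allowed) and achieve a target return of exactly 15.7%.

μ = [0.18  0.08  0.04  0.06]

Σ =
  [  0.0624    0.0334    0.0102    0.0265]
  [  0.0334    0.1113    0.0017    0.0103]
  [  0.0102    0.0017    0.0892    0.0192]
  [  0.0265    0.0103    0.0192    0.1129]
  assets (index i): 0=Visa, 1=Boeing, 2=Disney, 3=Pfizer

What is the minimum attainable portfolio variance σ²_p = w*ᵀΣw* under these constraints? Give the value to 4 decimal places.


g=Σ⁻¹μ = [3.0362  -0.1770  0.1455  -0.1898]
h=Σ⁻¹𝟙 = [9.6597  5.5269  9.0211  4.5517]
a=μᵀg=0.526784  b=𝟙ᵀg=2.814847  c=𝟙ᵀh=28.759430  D=ac−b²=7.226634
λ₁=(c·0.157−b)/D = (28.759430·0.157−2.814847)/7.226634 = 0.235294
λ₂=(a−b·0.157)/D = (0.526784−2.814847·0.157)/7.226634 = 0.011742
w* = 0.235294·g + 0.011742·h:
  w_0 = 0.235294·3.0362 + 0.011742·9.6597 = 0.8278  (Visa)
  w_1 = 0.235294·-0.1770 + 0.011742·5.5269 = 0.0232  (Boeing)
  w_2 = 0.235294·0.1455 + 0.011742·9.0211 = 0.1402  (Disney)
  w_3 = 0.235294·-0.1898 + 0.011742·4.5517 = 0.0088  (Pfizer)
Σw_i=1.0000  μᵀw=0.1570
σ²=wᵀΣw=λ₁·μ_p+λ₂ = 0.235294·0.157 + 0.011742 = 0.048683 ≈ 0.0487

0.0487


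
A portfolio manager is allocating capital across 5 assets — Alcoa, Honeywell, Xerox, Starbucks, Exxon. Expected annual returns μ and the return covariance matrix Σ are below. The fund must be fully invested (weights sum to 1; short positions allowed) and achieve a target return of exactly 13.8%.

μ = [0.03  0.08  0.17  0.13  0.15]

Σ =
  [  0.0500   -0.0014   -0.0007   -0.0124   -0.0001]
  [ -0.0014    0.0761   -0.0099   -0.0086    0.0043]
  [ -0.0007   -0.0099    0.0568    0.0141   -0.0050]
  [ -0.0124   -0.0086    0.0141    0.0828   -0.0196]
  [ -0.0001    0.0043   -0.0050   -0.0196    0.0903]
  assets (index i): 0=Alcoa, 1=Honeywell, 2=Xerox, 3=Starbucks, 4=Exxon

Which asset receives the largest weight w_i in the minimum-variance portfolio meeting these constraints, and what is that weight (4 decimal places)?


Xerox (0.3645)

x=Σ⁻¹μ = [1.1633  1.5555  2.9954  1.9091  2.1686]
y=Σ⁻¹𝟙 = [25.2779  17.1098  17.7148  18.2272  15.2246]
a=μᵀx=1.242026  b=𝟙ᵀx=9.791866  c=𝟙ᵀy=93.554291  D=ac−b²=20.316208
λ₁=(c·0.138−b)/D = (93.554291·0.138−9.791866)/20.316208 = 0.153504
λ₂=(a−b·0.138)/D = (1.242026−9.791866·0.138)/20.316208 = -0.005378
w* = 0.153504·x + -0.005378·y:
  w_0 = 0.153504·1.1633 + -0.005378·25.2779 = 0.0426  (Alcoa)
  w_1 = 0.153504·1.5555 + -0.005378·17.1098 = 0.1468  (Honeywell)
  w_2 = 0.153504·2.9954 + -0.005378·17.7148 = 0.3645  (Xerox)
  w_3 = 0.153504·1.9091 + -0.005378·18.2272 = 0.1950  (Starbucks)
  w_4 = 0.153504·2.1686 + -0.005378·15.2246 = 0.2510  (Exxon)
Σw_i=1.0000  μᵀw=0.1380
σ²=wᵀΣw=λ₁·μ_p+λ₂ = 0.153504·0.138 + -0.005378 = 0.015806 ≈ 0.0158


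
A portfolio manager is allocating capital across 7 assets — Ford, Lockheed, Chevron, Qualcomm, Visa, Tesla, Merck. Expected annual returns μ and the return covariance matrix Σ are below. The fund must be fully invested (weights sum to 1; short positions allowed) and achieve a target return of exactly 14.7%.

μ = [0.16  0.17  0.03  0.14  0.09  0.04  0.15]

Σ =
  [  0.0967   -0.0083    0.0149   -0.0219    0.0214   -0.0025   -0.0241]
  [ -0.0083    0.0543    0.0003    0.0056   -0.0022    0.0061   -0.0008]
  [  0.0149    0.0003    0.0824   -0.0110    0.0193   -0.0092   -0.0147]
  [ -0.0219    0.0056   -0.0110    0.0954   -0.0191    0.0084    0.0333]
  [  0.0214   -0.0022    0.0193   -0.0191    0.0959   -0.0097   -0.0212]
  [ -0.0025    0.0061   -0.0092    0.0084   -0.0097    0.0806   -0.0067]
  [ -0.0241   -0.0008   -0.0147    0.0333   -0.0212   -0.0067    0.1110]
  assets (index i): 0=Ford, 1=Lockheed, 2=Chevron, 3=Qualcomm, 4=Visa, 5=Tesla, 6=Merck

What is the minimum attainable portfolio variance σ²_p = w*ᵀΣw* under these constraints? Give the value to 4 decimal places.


p=Σ⁻¹μ = [2.4303  3.3730  0.1981  1.4285  1.1530  0.4743  1.7498]
q=Σ⁻¹𝟙 = [13.5208  18.4340  12.2606  10.2305  11.8980  14.3410  13.7701]
a=μᵀp=1.553423  b=𝟙ᵀp=10.807152  c=𝟙ᵀq=94.454849  D=ac−b²=29.933805
λ₁=(c·0.147−b)/D = (94.454849·0.147−10.807152)/29.933805 = 0.102817
λ₂=(a−b·0.147)/D = (1.553423−10.807152·0.147)/29.933805 = -0.001177
w* = 0.102817·p + -0.001177·q:
  w_0 = 0.102817·2.4303 + -0.001177·13.5208 = 0.2340  (Ford)
  w_1 = 0.102817·3.3730 + -0.001177·18.4340 = 0.3251  (Lockheed)
  w_2 = 0.102817·0.1981 + -0.001177·12.2606 = 0.0059  (Chevron)
  w_3 = 0.102817·1.4285 + -0.001177·10.2305 = 0.1348  (Qualcomm)
  w_4 = 0.102817·1.1530 + -0.001177·11.8980 = 0.1045  (Visa)
  w_5 = 0.102817·0.4743 + -0.001177·14.3410 = 0.0319  (Tesla)
  w_6 = 0.102817·1.7498 + -0.001177·13.7701 = 0.1637  (Merck)
Σw_i=1.0000  μᵀw=0.1470
σ²=wᵀΣw=λ₁·μ_p+λ₂ = 0.102817·0.147 + -0.001177 = 0.013937 ≈ 0.0139

0.0139


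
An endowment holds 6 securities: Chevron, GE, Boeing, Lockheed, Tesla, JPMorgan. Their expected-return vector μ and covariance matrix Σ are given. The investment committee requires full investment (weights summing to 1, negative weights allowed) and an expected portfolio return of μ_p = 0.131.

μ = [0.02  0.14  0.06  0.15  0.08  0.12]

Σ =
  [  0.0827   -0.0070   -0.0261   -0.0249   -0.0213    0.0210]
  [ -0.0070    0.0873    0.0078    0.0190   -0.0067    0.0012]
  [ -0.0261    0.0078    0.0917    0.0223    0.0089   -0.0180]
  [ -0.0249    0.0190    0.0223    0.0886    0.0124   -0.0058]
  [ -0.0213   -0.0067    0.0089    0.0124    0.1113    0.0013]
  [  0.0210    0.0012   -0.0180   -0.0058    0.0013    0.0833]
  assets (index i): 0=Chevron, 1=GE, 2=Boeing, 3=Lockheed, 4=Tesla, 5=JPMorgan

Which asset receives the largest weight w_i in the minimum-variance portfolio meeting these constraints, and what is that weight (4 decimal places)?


g=Σ⁻¹μ = [0.8160  1.3282  0.6285  1.4725  0.7237  1.4428]
h=Σ⁻¹𝟙 = [20.9220  10.2912  14.3690  10.4494  11.1754  10.2402]
a=μᵀg=0.691876  b=𝟙ᵀg=6.411613  c=𝟙ᵀh=77.447176  D=ac−b²=12.475039
λ₁=(c·0.131−b)/D = (77.447176·0.131−6.411613)/12.475039 = 0.299315
λ₂=(a−b·0.131)/D = (0.691876−6.411613·0.131)/12.475039 = -0.011867
w* = 0.299315·g + -0.011867·h:
  w_0 = 0.299315·0.8160 + -0.011867·20.9220 = -0.0041  (Chevron)
  w_1 = 0.299315·1.3282 + -0.011867·10.2912 = 0.2754  (GE)
  w_2 = 0.299315·0.6285 + -0.011867·14.3690 = 0.0176  (Boeing)
  w_3 = 0.299315·1.4725 + -0.011867·10.4494 = 0.3167  (Lockheed)
  w_4 = 0.299315·0.7237 + -0.011867·11.1754 = 0.0840  (Tesla)
  w_5 = 0.299315·1.4428 + -0.011867·10.2402 = 0.3103  (JPMorgan)
Σw_i=1.0000  μᵀw=0.1310
σ²=wᵀΣw=λ₁·μ_p+λ₂ = 0.299315·0.131 + -0.011867 = 0.027343 ≈ 0.0273

Lockheed (0.3167)


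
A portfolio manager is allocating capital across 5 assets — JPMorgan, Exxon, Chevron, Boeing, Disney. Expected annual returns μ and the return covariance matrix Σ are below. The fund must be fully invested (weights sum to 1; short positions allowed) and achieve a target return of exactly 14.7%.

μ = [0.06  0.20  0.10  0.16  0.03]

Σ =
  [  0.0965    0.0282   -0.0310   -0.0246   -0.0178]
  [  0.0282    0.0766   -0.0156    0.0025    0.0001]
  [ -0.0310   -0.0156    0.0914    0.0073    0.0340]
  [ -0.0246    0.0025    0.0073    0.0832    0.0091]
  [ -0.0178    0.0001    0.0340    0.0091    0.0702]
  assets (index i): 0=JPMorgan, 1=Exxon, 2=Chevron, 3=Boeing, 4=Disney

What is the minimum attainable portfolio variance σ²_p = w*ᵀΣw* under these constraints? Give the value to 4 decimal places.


u=Σ⁻¹μ = [0.8738  2.6054  1.8686  1.9959  -0.5186]
v=Σ⁻¹𝟙 = [17.7767  8.7566  13.4519  14.7033  10.3189]
a=μᵀu=1.064157  b=𝟙ᵀu=6.825210  c=𝟙ᵀv=65.007372  D=ac−b²=22.594580
λ₁=(c·0.147−b)/D = (65.007372·0.147−6.825210)/22.594580 = 0.120864
λ₂=(a−b·0.147)/D = (1.064157−6.825210·0.147)/22.594580 = 0.002693
w* = 0.120864·u + 0.002693·v:
  w_0 = 0.120864·0.8738 + 0.002693·17.7767 = 0.1535  (JPMorgan)
  w_1 = 0.120864·2.6054 + 0.002693·8.7566 = 0.3385  (Exxon)
  w_2 = 0.120864·1.8686 + 0.002693·13.4519 = 0.2621  (Chevron)
  w_3 = 0.120864·1.9959 + 0.002693·14.7033 = 0.2808  (Boeing)
  w_4 = 0.120864·-0.5186 + 0.002693·10.3189 = -0.0349  (Disney)
Σw_i=1.0000  μᵀw=0.1470
σ²=wᵀΣw=λ₁·μ_p+λ₂ = 0.120864·0.147 + 0.002693 = 0.020460 ≈ 0.0205

0.0205


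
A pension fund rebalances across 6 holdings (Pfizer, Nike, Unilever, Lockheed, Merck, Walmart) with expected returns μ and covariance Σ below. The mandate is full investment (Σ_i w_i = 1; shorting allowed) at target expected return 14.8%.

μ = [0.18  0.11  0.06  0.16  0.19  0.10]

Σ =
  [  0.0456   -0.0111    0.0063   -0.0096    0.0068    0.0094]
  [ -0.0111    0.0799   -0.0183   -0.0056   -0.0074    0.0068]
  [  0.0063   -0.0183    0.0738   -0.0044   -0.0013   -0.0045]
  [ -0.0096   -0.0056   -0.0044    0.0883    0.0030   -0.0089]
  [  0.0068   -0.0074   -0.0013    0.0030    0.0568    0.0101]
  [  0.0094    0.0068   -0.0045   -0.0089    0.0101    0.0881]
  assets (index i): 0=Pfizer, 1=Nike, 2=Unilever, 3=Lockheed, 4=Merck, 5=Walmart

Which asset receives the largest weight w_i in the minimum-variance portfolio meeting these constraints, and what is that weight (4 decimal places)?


p=Σ⁻¹μ = [4.4074  2.7085  1.3347  2.4711  2.9938  0.4304]
q=Σ⁻¹𝟙 = [24.2423  22.1157  18.7094  16.5552  15.7371  7.8811]
a=μᵀp=2.178587  b=𝟙ᵀp=14.345905  c=𝟙ᵀq=105.240885  D=ac−b²=23.471398
λ₁=(c·0.148−b)/D = (105.240885·0.148−14.345905)/23.471398 = 0.052393
λ₂=(a−b·0.148)/D = (2.178587−14.345905·0.148)/23.471398 = 0.002360
w* = 0.052393·p + 0.002360·q:
  w_0 = 0.052393·4.4074 + 0.002360·24.2423 = 0.2881  (Pfizer)
  w_1 = 0.052393·2.7085 + 0.002360·22.1157 = 0.1941  (Nike)
  w_2 = 0.052393·1.3347 + 0.002360·18.7094 = 0.1141  (Unilever)
  w_3 = 0.052393·2.4711 + 0.002360·16.5552 = 0.1685  (Lockheed)
  w_4 = 0.052393·2.9938 + 0.002360·15.7371 = 0.1940  (Merck)
  w_5 = 0.052393·0.4304 + 0.002360·7.8811 = 0.0411  (Walmart)
Σw_i=1.0000  μᵀw=0.1480
σ²=wᵀΣw=λ₁·μ_p+λ₂ = 0.052393·0.148 + 0.002360 = 0.010114 ≈ 0.0101

Pfizer (0.2881)


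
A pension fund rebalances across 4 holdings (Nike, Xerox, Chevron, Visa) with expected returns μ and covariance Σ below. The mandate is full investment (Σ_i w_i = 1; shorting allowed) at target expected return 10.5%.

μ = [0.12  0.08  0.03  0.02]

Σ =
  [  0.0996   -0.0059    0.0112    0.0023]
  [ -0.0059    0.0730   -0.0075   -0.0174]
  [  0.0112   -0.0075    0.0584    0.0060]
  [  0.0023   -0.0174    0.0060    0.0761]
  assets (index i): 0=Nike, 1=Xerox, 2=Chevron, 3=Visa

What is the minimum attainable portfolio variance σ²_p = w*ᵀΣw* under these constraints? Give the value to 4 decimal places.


0.0454

x=Σ⁻¹μ = [1.2285  1.3565  0.4005  0.5043]
y=Σ⁻¹𝟙 = [9.0165  19.9499  16.2975  16.1446]
a=μᵀx=0.278042  b=𝟙ᵀx=3.489787  c=𝟙ᵀy=61.408492  D=ac−b²=4.895500
λ₁=(c·0.105−b)/D = (61.408492·0.105−3.489787)/4.895500 = 0.604250
λ₂=(a−b·0.105)/D = (0.278042−3.489787·0.105)/4.895500 = -0.018055
w* = 0.604250·x + -0.018055·y:
  w_0 = 0.604250·1.2285 + -0.018055·9.0165 = 0.5795  (Nike)
  w_1 = 0.604250·1.3565 + -0.018055·19.9499 = 0.4595  (Xerox)
  w_2 = 0.604250·0.4005 + -0.018055·16.2975 = -0.0522  (Chevron)
  w_3 = 0.604250·0.5043 + -0.018055·16.1446 = 0.0132  (Visa)
Σw_i=1.0000  μᵀw=0.1050
σ²=wᵀΣw=λ₁·μ_p+λ₂ = 0.604250·0.105 + -0.018055 = 0.045392 ≈ 0.0454


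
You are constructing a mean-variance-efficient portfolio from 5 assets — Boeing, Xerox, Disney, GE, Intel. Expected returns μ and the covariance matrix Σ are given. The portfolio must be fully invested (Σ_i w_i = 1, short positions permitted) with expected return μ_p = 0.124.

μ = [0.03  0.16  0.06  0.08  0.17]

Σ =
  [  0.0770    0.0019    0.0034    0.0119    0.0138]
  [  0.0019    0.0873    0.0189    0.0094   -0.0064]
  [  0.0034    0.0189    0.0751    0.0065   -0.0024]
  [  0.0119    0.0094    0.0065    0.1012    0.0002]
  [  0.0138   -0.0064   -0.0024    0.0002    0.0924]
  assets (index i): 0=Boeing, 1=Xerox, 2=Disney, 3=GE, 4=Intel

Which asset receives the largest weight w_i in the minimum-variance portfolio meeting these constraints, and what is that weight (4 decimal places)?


u=Σ⁻¹μ = [-0.1225  1.8398  0.3526  0.6074  1.9934]
v=Σ⁻¹𝟙 = [9.3399  8.9879  10.3313  7.2644  10.3028]
a=μᵀu=0.699325  b=𝟙ᵀu=4.670760  c=𝟙ᵀv=46.226248  D=ac−b²=10.511188
λ₁=(c·0.124−b)/D = (46.226248·0.124−4.670760)/10.511188 = 0.100968
λ₂=(a−b·0.124)/D = (0.699325−4.670760·0.124)/10.511188 = 0.011431
w* = 0.100968·u + 0.011431·v:
  w_0 = 0.100968·-0.1225 + 0.011431·9.3399 = 0.0944  (Boeing)
  w_1 = 0.100968·1.8398 + 0.011431·8.9879 = 0.2885  (Xerox)
  w_2 = 0.100968·0.3526 + 0.011431·10.3313 = 0.1537  (Disney)
  w_3 = 0.100968·0.6074 + 0.011431·7.2644 = 0.1444  (GE)
  w_4 = 0.100968·1.9934 + 0.011431·10.3028 = 0.3190  (Intel)
Σw_i=1.0000  μᵀw=0.1240
σ²=wᵀΣw=λ₁·μ_p+λ₂ = 0.100968·0.124 + 0.011431 = 0.023951 ≈ 0.0240

Intel (0.3190)


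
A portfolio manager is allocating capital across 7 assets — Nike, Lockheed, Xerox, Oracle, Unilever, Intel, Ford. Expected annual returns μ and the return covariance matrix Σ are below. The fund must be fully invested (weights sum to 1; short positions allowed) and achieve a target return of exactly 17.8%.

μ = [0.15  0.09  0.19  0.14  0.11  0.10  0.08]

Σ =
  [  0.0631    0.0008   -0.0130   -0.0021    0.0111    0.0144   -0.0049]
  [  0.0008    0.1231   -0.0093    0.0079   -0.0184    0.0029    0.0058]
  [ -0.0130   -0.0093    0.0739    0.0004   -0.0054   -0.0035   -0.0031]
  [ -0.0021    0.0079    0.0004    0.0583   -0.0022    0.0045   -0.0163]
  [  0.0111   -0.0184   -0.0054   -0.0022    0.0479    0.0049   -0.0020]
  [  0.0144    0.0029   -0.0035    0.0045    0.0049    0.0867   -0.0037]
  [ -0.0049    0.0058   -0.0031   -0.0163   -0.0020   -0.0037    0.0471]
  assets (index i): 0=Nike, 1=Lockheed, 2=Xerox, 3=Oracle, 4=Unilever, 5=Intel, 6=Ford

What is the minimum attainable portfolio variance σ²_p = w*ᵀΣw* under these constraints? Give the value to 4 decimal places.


p=Σ⁻¹μ = [2.8695  0.9841  3.5476  3.3594  2.6447  0.6097  3.4321]
q=Σ⁻¹𝟙 = [17.4573  9.8726  21.3149  26.1194  24.8403  7.8539  33.9457]
a=μᵀp=2.289813  b=𝟙ᵀp=17.447158  c=𝟙ᵀq=141.404116  D=ac−b²=19.385729
λ₁=(c·0.178−b)/D = (141.404116·0.178−17.447158)/19.385729 = 0.398374
λ₂=(a−b·0.178)/D = (2.289813−17.447158·0.178)/19.385729 = -0.042082
w* = 0.398374·p + -0.042082·q:
  w_0 = 0.398374·2.8695 + -0.042082·17.4573 = 0.4085  (Nike)
  w_1 = 0.398374·0.9841 + -0.042082·9.8726 = -0.0234  (Lockheed)
  w_2 = 0.398374·3.5476 + -0.042082·21.3149 = 0.5163  (Xerox)
  w_3 = 0.398374·3.3594 + -0.042082·26.1194 = 0.2391  (Oracle)
  w_4 = 0.398374·2.6447 + -0.042082·24.8403 = 0.0083  (Unilever)
  w_5 = 0.398374·0.6097 + -0.042082·7.8539 = -0.0876  (Intel)
  w_6 = 0.398374·3.4321 + -0.042082·33.9457 = -0.0612  (Ford)
Σw_i=1.0000  μᵀw=0.1780
σ²=wᵀΣw=λ₁·μ_p+λ₂ = 0.398374·0.178 + -0.042082 = 0.028829 ≈ 0.0288

0.0288


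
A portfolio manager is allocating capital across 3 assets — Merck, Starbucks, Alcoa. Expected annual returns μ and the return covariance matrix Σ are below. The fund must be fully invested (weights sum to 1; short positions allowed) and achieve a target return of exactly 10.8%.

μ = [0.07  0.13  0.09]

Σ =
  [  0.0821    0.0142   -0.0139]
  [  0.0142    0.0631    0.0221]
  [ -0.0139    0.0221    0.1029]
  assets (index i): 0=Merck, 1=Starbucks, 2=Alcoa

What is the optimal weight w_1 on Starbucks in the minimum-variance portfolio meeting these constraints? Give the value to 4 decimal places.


0.5647

p=Σ⁻¹μ = [0.6594  1.7023  0.5981]
q=Σ⁻¹𝟙 = [12.0252  9.9149  9.2131]
a=μᵀp=0.321295  b=𝟙ᵀp=2.959887  c=𝟙ᵀq=31.153271  D=ac−b²=1.248450
λ₁=(c·0.108−b)/D = (31.153271·0.108−2.959887)/1.248450 = 0.324135
λ₂=(a−b·0.108)/D = (0.321295−2.959887·0.108)/1.248450 = 0.001303
w* = 0.324135·p + 0.001303·q:
  w_0 = 0.324135·0.6594 + 0.001303·12.0252 = 0.2294  (Merck)
  w_1 = 0.324135·1.7023 + 0.001303·9.9149 = 0.5647  (Starbucks)
  w_2 = 0.324135·0.5981 + 0.001303·9.2131 = 0.2059  (Alcoa)
Σw_i=1.0000  μᵀw=0.1080
σ²=wᵀΣw=λ₁·μ_p+λ₂ = 0.324135·0.108 + 0.001303 = 0.036310 ≈ 0.0363


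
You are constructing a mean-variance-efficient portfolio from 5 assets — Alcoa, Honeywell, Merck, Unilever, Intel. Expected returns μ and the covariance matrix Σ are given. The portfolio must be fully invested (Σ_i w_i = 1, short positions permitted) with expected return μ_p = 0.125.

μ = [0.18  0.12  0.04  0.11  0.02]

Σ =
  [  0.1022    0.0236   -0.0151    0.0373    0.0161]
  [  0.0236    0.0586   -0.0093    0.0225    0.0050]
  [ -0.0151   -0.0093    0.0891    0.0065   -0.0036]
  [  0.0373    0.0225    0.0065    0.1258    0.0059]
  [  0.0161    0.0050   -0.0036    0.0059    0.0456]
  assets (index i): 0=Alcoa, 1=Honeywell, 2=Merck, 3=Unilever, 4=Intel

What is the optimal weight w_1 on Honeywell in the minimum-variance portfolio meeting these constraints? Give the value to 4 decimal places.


0.3908

g=Σ⁻¹μ = [1.5233  1.5446  0.8514  0.1126  -0.2160]
h=Σ⁻¹𝟙 = [4.5159  14.9510  14.1709  2.2885  19.5187]
a=μᵀg=0.501667  b=𝟙ᵀg=3.815927  c=𝟙ᵀh=55.444977  D=ac−b²=13.253626
λ₁=(c·0.125−b)/D = (55.444977·0.125−3.815927)/13.253626 = 0.235007
λ₂=(a−b·0.125)/D = (0.501667−3.815927·0.125)/13.253626 = 0.001862
w* = 0.235007·g + 0.001862·h:
  w_0 = 0.235007·1.5233 + 0.001862·4.5159 = 0.3664  (Alcoa)
  w_1 = 0.235007·1.5446 + 0.001862·14.9510 = 0.3908  (Honeywell)
  w_2 = 0.235007·0.8514 + 0.001862·14.1709 = 0.2265  (Merck)
  w_3 = 0.235007·0.1126 + 0.001862·2.2885 = 0.0307  (Unilever)
  w_4 = 0.235007·-0.2160 + 0.001862·19.5187 = -0.0144  (Intel)
Σw_i=1.0000  μᵀw=0.1250
σ²=wᵀΣw=λ₁·μ_p+λ₂ = 0.235007·0.125 + 0.001862 = 0.031238 ≈ 0.0312


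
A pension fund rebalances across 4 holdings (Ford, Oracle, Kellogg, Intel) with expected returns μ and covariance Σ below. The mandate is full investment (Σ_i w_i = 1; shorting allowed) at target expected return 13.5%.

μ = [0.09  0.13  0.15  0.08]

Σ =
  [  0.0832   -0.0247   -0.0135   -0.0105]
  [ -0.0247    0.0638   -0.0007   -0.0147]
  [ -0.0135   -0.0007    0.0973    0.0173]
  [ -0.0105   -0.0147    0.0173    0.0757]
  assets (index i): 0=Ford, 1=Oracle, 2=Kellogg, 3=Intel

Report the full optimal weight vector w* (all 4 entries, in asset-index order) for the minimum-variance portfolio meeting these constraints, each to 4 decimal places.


g=Σ⁻¹μ = [2.5859  3.4518  1.6202  1.7155]
h=Σ⁻¹𝟙 = [25.2239  30.2070  10.4035  20.1970]
a=μᵀg=1.061731  b=𝟙ᵀg=9.373353  c=𝟙ᵀh=86.031464  D=ac−b²=3.482517
λ₁=(c·0.135−b)/D = (86.031464·0.135−9.373353)/3.482517 = 0.643470
λ₂=(a−b·0.135)/D = (1.061731−9.373353·0.135)/3.482517 = -0.058484
w* = 0.643470·g + -0.058484·h:
  w_0 = 0.643470·2.5859 + -0.058484·25.2239 = 0.1887  (Ford)
  w_1 = 0.643470·3.4518 + -0.058484·30.2070 = 0.4545  (Oracle)
  w_2 = 0.643470·1.6202 + -0.058484·10.4035 = 0.4341  (Kellogg)
  w_3 = 0.643470·1.7155 + -0.058484·20.1970 = -0.0773  (Intel)
Σw_i=1.0000  μᵀw=0.1350
σ²=wᵀΣw=λ₁·μ_p+λ₂ = 0.643470·0.135 + -0.058484 = 0.028384 ≈ 0.0284

0.1887  0.4545  0.4341  -0.0773


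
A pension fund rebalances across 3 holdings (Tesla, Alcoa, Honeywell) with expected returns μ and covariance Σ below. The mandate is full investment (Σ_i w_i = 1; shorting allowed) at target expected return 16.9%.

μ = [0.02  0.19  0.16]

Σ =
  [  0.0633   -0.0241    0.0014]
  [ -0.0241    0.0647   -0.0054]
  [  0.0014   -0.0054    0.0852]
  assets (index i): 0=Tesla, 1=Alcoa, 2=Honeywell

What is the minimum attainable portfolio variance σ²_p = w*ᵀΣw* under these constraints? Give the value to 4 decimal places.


p=Σ⁻¹μ = [1.6945  3.7420  2.0873]
q=Σ⁻¹𝟙 = [25.4113  26.0037  12.9677]
a=μᵀp=1.078833  b=𝟙ᵀp=7.523746  c=𝟙ᵀq=64.382588  D=ac−b²=12.851317
λ₁=(c·0.169−b)/D = (64.382588·0.169−7.523746)/12.851317 = 0.261211
λ₂=(a−b·0.169)/D = (1.078833−7.523746·0.169)/12.851317 = -0.014993
w* = 0.261211·p + -0.014993·q:
  w_0 = 0.261211·1.6945 + -0.014993·25.4113 = 0.0616  (Tesla)
  w_1 = 0.261211·3.7420 + -0.014993·26.0037 = 0.5876  (Alcoa)
  w_2 = 0.261211·2.0873 + -0.014993·12.9677 = 0.3508  (Honeywell)
Σw_i=1.0000  μᵀw=0.1690
σ²=wᵀΣw=λ₁·μ_p+λ₂ = 0.261211·0.169 + -0.014993 = 0.029152 ≈ 0.0292

0.0292


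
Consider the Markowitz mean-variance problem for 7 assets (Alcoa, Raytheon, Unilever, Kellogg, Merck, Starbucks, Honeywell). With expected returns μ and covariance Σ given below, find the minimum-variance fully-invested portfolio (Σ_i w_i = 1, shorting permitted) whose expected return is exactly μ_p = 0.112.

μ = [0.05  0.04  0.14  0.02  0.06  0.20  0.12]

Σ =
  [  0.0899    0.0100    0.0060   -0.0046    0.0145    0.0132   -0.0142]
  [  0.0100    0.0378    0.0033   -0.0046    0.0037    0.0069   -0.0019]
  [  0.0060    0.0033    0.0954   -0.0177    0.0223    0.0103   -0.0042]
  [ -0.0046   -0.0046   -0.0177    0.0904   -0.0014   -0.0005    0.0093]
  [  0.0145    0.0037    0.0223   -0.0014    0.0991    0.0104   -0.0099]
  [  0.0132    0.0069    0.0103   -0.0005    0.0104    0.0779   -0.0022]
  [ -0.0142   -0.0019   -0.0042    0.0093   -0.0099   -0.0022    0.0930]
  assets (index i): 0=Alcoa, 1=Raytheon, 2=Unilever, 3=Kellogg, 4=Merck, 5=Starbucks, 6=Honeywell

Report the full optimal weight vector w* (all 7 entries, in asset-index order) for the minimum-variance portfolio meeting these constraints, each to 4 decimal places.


x=Σ⁻¹μ = [0.2895  0.5492  1.2760  0.3812  0.1607  2.3226  1.4373]
y=Σ⁻¹𝟙 = [8.3448  23.6373  9.8715  13.4806  6.4037  7.6078  12.4691]
a=μᵀx=0.869336  b=𝟙ᵀx=6.416439  c=𝟙ᵀy=81.814891  D=ac−b²=29.953899
λ₁=(c·0.112−b)/D = (81.814891·0.112−6.416439)/29.953899 = 0.091702
λ₂=(a−b·0.112)/D = (0.869336−6.416439·0.112)/29.953899 = 0.005031
w* = 0.091702·x + 0.005031·y:
  w_0 = 0.091702·0.2895 + 0.005031·8.3448 = 0.0685  (Alcoa)
  w_1 = 0.091702·0.5492 + 0.005031·23.6373 = 0.1693  (Raytheon)
  w_2 = 0.091702·1.2760 + 0.005031·9.8715 = 0.1667  (Unilever)
  w_3 = 0.091702·0.3812 + 0.005031·13.4806 = 0.1028  (Kellogg)
  w_4 = 0.091702·0.1607 + 0.005031·6.4037 = 0.0470  (Merck)
  w_5 = 0.091702·2.3226 + 0.005031·7.6078 = 0.2513  (Starbucks)
  w_6 = 0.091702·1.4373 + 0.005031·12.4691 = 0.1945  (Honeywell)
Σw_i=1.0000  μᵀw=0.1120
σ²=wᵀΣw=λ₁·μ_p+λ₂ = 0.091702·0.112 + 0.005031 = 0.015301 ≈ 0.0153

0.0685  0.1693  0.1667  0.1028  0.0470  0.2513  0.1945
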